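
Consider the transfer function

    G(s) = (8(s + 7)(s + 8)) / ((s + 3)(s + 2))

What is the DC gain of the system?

At s = 0 each factor (s + a) contributes a and each (s^2 + bs + c) contributes c.
G(0) = 8·(7) · (8) / ((3) · (2)) = 448/6 = 224/3.

G(0) = 224/3 ≈ 74.67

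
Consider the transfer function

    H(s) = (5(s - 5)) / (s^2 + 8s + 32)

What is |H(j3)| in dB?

|H(j3)|_dB ≈ -1.14 dB

Substitute s = j3: numerator = -25 + j15, denominator = 23 + j24.
|H(j3)| = |-25 + j15| / |23 + j24| = 29.155 / 33.242 ≈ 0.8771.
In decibels: 20·log₁₀(0.8771) ≈ -1.14 dB.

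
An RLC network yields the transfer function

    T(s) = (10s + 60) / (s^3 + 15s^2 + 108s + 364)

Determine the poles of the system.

s = -4 + 6j, -4 - 6j, -7

The poles are the roots of the denominator s^3 + 15s^2 + 108s + 364 = 0.
Trying s = -7: the polynomial evaluates to 0, so (s + 7) is a factor.
Dividing out leaves s^2 + 8s + 52 = 0.
The quadratic formula then gives s = -4 ± 6j.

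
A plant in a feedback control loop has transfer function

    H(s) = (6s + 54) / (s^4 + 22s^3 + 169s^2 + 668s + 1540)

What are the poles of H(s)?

The poles are the roots of the denominator s^4 + 22s^3 + 169s^2 + 668s + 1540 = 0.
Trying s = -7: the polynomial evaluates to 0, so (s + 7) is a factor.
Dividing out leaves s^3 + 15s^2 + 64s + 220 = 0.
This factors further as (s^2 + 4s + 20)(s + 11) = 0.

s = -2 + 4j, -2 - 4j, -7, -11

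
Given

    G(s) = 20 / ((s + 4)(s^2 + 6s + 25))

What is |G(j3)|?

Substitute s = j3: numerator = 20, denominator = 10 + j120.
|G(j3)| = |20| / |10 + j120| = 20 / 120.42 ≈ 0.1661.

|G(j3)| ≈ 0.1661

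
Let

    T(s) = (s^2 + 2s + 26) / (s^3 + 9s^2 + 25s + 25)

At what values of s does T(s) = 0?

Set the numerator to zero: s^2 + 2s + 26 = 0.
Factoring: (s^2 + 2s + 26) = 0.

s = -1 ± 5j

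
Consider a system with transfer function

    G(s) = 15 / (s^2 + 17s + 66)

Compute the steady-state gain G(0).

Set s = 0: G(0) = (15) / (66) = 5/22.

G(0) = 5/22 ≈ 0.2273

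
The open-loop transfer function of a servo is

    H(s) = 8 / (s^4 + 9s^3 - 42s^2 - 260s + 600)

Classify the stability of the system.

unstable

The denominator s^4 + 9s^3 - 42s^2 - 260s + 600 factors as (s - 5)(s + 10)(s + 6)(s - 2), giving poles at s = 5, -10, -6, 2.
Since the pole(s) at s = 5, 2 lie in the right half-plane, the system is unstable.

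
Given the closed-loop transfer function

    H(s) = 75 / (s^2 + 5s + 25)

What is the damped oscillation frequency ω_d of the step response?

Comparing s^2 + 5s + 25 to s^2 + 2ζωₙs + ωₙ²: ωₙ = 5 rad/s and ζ = 5/(2·5) = 0.5.
ζωₙ = 5/2 = 2.5, so ω_d = ωₙ√(1−ζ²) = √(ωₙ² − (ζωₙ)²) = √(25 − 2.5²) = √18.75 ≈ 4.330 rad/s.

ω_d ≈ 4.330 rad/s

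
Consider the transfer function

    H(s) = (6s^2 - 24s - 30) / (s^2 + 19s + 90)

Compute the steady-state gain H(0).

Set s = 0: H(0) = (-30) / (90) = -1/3.

H(0) = -1/3 ≈ -0.3333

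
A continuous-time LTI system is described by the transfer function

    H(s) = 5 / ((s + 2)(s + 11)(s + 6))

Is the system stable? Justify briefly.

The poles can be read from the denominator factors: s = -2, -11, -6.
Since all poles lie strictly in the left half-plane, the system is stable.

stable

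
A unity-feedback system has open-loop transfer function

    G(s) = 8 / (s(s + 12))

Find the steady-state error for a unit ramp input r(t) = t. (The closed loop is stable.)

G(s) has one pole at the origin.
This is a Type 1 system. Kv = lim_{s→0} s·G(s) = 8/12 = 2/3.
e_ss = 1/Kv = 1/(2/3) = 3/2 ≈ 1.500.

e_ss = 1.500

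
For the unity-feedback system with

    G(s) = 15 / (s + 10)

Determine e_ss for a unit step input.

G(s) has no poles at the origin.
This is a Type 0 system. Kp = lim_{s→0} G(s) = 15/10 = 3/2.
e_ss = 1/(1 + Kp) = 1/(1 + 3/2) = 2/5 ≈ 0.4000.

e_ss = 0.4000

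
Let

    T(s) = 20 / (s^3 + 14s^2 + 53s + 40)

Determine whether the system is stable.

The denominator s^3 + 14s^2 + 53s + 40 factors as (s + 1)(s + 5)(s + 8), giving poles at s = -1, -5, -8.
Since all poles lie strictly in the left half-plane, the system is stable.

stable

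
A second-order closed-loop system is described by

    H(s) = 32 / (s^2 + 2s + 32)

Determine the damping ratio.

ζ ≈ 0.1768

Compare the denominator to the standard form s^2 + 2ζωₙs + ωₙ².
ωₙ² = 32, so ωₙ = √32 ≈ 5.657 rad/s.
2ζωₙ = 2, so ζ = 2/(2·√32) ≈ 0.1768.
With ζ = 0.1768 the response is underdamped.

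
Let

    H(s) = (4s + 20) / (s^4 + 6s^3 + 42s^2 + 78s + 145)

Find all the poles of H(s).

The poles are the roots of the denominator s^4 + 6s^3 + 42s^2 + 78s + 145 = 0.
No real roots exist; factor into two real quadratics: (s^2 + 4s + 29)(s^2 + 2s + 5) = 0.
Each quadratic gives a conjugate pair via the quadratic formula.

s = -2 + 5j, -2 - 5j, -1 + 2j, -1 - 2j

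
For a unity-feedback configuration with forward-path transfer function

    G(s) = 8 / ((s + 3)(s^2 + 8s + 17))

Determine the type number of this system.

The denominator has no factor of s at the origin — no free integrator — so this is a Type 0 system.

Type 0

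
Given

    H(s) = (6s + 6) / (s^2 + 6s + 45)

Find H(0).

H(0) = 2/15 ≈ 0.1333

Set s = 0: H(0) = (6) / (45) = 2/15.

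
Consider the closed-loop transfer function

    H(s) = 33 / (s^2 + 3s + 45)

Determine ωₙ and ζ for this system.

ωₙ ≈ 6.708 rad/s, ζ ≈ 0.2236

Compare the denominator to the standard form s^2 + 2ζωₙs + ωₙ².
ωₙ² = 45, so ωₙ = √45 ≈ 6.708 rad/s.
2ζωₙ = 3, so ζ = 3/(2·√45) ≈ 0.2236.
With ζ = 0.2236 the response is underdamped.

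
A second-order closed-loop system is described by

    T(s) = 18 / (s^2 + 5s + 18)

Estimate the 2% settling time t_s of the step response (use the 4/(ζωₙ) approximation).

t_s ≈ 1.600 s

Comparing s^2 + 5s + 18 to s^2 + 2ζωₙs + ωₙ²: ωₙ = √18 ≈ 4.243 rad/s and ζ = 5/(2·√18) ≈ 0.5893.
ζωₙ = 5/2 = 2.5, so t_s ≈ 4/(ζωₙ) = 4/2.5 = 1.600 s.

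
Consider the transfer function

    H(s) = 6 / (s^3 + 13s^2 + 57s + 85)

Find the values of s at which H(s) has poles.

The poles are the roots of the denominator s^3 + 13s^2 + 57s + 85 = 0.
Trying s = -5: the polynomial evaluates to 0, so (s + 5) is a factor.
Dividing out leaves s^2 + 8s + 17 = 0.
The quadratic formula then gives s = -4 ± 1j.

s = -4 ± j, -5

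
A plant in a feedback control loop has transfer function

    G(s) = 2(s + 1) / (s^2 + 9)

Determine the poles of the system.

The poles are the roots of the denominator s^2 + 9 = 0.
Using the quadratic formula: s = (0 ± √(-36))/2 = 0 ± 3j.

s = ±3j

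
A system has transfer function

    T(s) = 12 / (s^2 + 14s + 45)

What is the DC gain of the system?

Set s = 0: T(0) = (12) / (45) = 4/15.

T(0) = 4/15 ≈ 0.2667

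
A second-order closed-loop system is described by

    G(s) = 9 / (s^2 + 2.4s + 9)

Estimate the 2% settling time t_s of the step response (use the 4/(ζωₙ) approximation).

Comparing s^2 + 2.4s + 9 to s^2 + 2ζωₙs + ωₙ²: ωₙ = 3 rad/s and ζ = 2.4/(2·3) = 0.4.
ζωₙ = 2.4/2 = 1.2, so t_s ≈ 4/(ζωₙ) = 4/1.2 ≈ 3.333 s.

t_s ≈ 3.333 s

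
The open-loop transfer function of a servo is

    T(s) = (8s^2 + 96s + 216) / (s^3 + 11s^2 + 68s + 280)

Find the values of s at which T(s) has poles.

The poles are the roots of the denominator s^3 + 11s^2 + 68s + 280 = 0.
Trying s = -7: the polynomial evaluates to 0, so (s + 7) is a factor.
Dividing out leaves s^2 + 4s + 40 = 0.
The quadratic formula then gives s = -2 ± 6j.

s = -2 ± 6j, -7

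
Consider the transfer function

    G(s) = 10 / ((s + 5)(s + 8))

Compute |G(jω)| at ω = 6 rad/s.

Substitute s = j6: numerator = 10, denominator = 4 + j78.
|G(j6)| = |10| / |4 + j78| = 10 / 78.102 ≈ 0.1280.

|G(j6)| ≈ 0.1280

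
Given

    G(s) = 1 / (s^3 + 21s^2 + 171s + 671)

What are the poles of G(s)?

s = -11, -5 + 6j, -5 - 6j

The poles are the roots of the denominator s^3 + 21s^2 + 171s + 671 = 0.
Trying s = -11: the polynomial evaluates to 0, so (s + 11) is a factor.
Dividing out leaves s^2 + 10s + 61 = 0.
The quadratic formula then gives s = -5 ± 6j.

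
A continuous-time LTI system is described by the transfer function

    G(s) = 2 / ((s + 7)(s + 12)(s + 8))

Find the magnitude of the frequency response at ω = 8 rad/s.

Substitute s = j8: numerator = 2, denominator = -1056 + j1376.
|G(j8)| = |2| / |-1056 + j1376| = 2 / 1734.5 ≈ 0.001153.

|G(j8)| ≈ 0.001153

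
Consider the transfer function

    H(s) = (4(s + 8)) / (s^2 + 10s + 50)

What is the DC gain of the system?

At s = 0 each factor (s + a) contributes a and each (s^2 + bs + c) contributes c.
H(0) = 4·(8) / ((50)) = 32/50 = 16/25.

H(0) = 16/25 ≈ 0.6400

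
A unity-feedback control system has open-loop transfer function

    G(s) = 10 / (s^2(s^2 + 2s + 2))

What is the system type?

The denominator has 2 factors of s at the origin (free integrators), so this is a Type 2 system.

Type 2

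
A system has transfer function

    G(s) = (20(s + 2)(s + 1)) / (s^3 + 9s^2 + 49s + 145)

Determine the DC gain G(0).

G(0) = 8/29 ≈ 0.2759

Set s = 0: G(0) = (40) / (145) = 8/29.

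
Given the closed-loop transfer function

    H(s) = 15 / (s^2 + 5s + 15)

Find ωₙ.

Compare the denominator to the standard form s^2 + 2ζωₙs + ωₙ².
ωₙ² = 15, so ωₙ = √15 ≈ 3.873 rad/s.

ωₙ ≈ 3.873 rad/s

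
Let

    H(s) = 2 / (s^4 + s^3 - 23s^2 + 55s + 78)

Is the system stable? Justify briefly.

unstable

The denominator s^4 + s^3 - 23s^2 + 55s + 78 factors as (s + 6)(s + 1)(s^2 - 6s + 13), giving poles at s = -6, -1, 3 + 2j, 3 - 2j.
Since the pole(s) at s = 3 + 2j, 3 - 2j lie in the right half-plane, the system is unstable.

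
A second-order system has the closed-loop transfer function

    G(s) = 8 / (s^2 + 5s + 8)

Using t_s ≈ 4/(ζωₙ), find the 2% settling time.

t_s ≈ 1.600 s

Comparing s^2 + 5s + 8 to s^2 + 2ζωₙs + ωₙ²: ωₙ = √8 ≈ 2.828 rad/s and ζ = 5/(2·√8) ≈ 0.8839.
ζωₙ = 5/2 = 2.5, so t_s ≈ 4/(ζωₙ) = 4/2.5 = 1.600 s.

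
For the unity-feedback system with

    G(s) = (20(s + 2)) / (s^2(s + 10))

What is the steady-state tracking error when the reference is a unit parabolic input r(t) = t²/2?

G(s) has 2 poles at the origin.
This is a Type 2 system. Ka = lim_{s→0} s^2·G(s) = 40/10 = 4.
e_ss = 1/Ka = 1/(4) = 1/4 ≈ 0.2500.

e_ss = 0.2500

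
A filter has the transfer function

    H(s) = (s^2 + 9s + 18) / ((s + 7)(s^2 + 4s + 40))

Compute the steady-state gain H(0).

Set s = 0: H(0) = (18) / (280) = 9/140.

H(0) = 9/140 ≈ 0.06429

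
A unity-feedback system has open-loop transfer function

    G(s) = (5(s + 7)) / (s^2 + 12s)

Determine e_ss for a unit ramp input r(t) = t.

e_ss = 0.3429

G(s) has one pole at the origin.
This is a Type 1 system. Kv = lim_{s→0} s·G(s) = 35/12.
e_ss = 1/Kv = 1/(35/12) = 12/35 ≈ 0.3429.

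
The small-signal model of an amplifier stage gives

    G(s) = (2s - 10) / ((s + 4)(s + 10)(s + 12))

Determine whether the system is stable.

stable

The poles can be read from the denominator factors: s = -4, -10, -12.
Since all poles lie strictly in the left half-plane, the system is stable.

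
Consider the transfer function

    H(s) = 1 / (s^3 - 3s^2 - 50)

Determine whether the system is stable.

unstable

The denominator s^3 - 3s^2 - 50 factors as (s^2 + 2s + 10)(s - 5), giving poles at s = -1 ± 3j, 5.
Since the pole(s) at s = 5 lie in the right half-plane, the system is unstable.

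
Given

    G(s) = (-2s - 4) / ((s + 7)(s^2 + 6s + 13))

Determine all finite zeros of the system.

Set the numerator to zero: -2s - 4 = 0, i.e. -2·(s + 2) = 0.
So s = -2.

s = -2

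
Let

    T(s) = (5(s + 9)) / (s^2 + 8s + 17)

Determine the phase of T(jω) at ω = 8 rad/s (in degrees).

At s = j8: numerator = 45 + j40, denominator = -47 + j64.
∠T = ∠num − ∠den = 41.634° − (126.29°) = -84.66°.

∠T(j8) ≈ -84.66°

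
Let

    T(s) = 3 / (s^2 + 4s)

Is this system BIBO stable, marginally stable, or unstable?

The denominator s^2 + 4s factors as s(s + 4), giving poles at s = 0, -4.
Since the simple pole(s) at s = 0 lie on the jω-axis with none in the right half-plane, the system is marginally stable.

marginally stable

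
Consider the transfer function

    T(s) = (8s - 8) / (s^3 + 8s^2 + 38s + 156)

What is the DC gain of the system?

Set s = 0: T(0) = (-8) / (156) = -2/39.

T(0) = -2/39 ≈ -0.05128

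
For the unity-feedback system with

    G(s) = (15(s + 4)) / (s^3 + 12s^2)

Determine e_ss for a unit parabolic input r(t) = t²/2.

G(s) has 2 poles at the origin.
This is a Type 2 system. Ka = lim_{s→0} s^2·G(s) = 60/12 = 5.
e_ss = 1/Ka = 1/(5) = 1/5 ≈ 0.2000.

e_ss = 0.2000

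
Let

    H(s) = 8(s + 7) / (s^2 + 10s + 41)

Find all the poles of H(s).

s = -5 + 4j, -5 - 4j

The poles are the roots of the denominator s^2 + 10s + 41 = 0.
Using the quadratic formula: s = (-10 ± √(-64))/2 = -5 ± 4j.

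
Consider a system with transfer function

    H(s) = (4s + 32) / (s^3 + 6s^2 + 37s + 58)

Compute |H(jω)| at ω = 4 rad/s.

Substitute s = j4: numerator = 32 + j16, denominator = -38 + j84.
|H(j4)| = |32 + j16| / |-38 + j84| = 35.777 / 92.195 ≈ 0.3881.

|H(j4)| ≈ 0.3881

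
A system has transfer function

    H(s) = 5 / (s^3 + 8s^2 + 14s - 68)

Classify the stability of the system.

unstable

The denominator s^3 + 8s^2 + 14s - 68 factors as (s^2 + 10s + 34)(s - 2), giving poles at s = -5 ± 3j, 2.
Since the pole(s) at s = 2 lie in the right half-plane, the system is unstable.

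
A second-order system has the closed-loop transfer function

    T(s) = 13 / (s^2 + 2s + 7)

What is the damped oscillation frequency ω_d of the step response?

ω_d ≈ 2.449 rad/s

Comparing s^2 + 2s + 7 to s^2 + 2ζωₙs + ωₙ²: ωₙ = √7 ≈ 2.646 rad/s and ζ = 2/(2·√7) ≈ 0.3780.
ζωₙ = 2/2 = 1, so ω_d = ωₙ√(1−ζ²) = √(ωₙ² − (ζωₙ)²) = √(7 − 1²) = √6 ≈ 2.449 rad/s.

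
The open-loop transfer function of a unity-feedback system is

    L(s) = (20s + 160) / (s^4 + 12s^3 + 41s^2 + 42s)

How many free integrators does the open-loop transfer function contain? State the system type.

Factor s from the denominator: s^4 + 12s^3 + 41s^2 + 42s = s·(s^3 + 12s^2 + 41s + 42).
There is 1 pole at the origin, so the system is Type 1.

Type 1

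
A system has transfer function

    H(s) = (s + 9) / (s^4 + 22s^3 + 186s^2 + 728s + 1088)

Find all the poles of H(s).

s = -4, -5 + 3j, -5 - 3j, -8

The poles are the roots of the denominator s^4 + 22s^3 + 186s^2 + 728s + 1088 = 0.
Trying s = -4: the polynomial evaluates to 0, so (s + 4) is a factor.
Dividing out leaves s^3 + 18s^2 + 114s + 272 = 0.
This factors further as (s^2 + 10s + 34)(s + 8) = 0.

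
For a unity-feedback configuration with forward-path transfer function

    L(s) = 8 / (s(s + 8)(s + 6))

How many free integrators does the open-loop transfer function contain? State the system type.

Type 1

The denominator has 1 factor of s at the origin (free integrator), so this is a Type 1 system.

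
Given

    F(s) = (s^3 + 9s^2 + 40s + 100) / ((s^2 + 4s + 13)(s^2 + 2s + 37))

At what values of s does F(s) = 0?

s = -2 + 4j, -2 - 4j, -5

Set the numerator to zero: s^3 + 9s^2 + 40s + 100 = 0.
Factoring: (s^2 + 4s + 20)(s + 5) = 0.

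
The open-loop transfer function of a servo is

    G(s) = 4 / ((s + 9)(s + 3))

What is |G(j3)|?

|G(j3)| ≈ 0.09938

Substitute s = j3: numerator = 4, denominator = 18 + j36.
|G(j3)| = |4| / |18 + j36| = 4 / 40.249 ≈ 0.09938.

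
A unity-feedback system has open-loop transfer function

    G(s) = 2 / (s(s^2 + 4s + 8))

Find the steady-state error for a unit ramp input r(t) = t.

G(s) has one pole at the origin.
This is a Type 1 system. Kv = lim_{s→0} s·G(s) = 2/8 = 1/4.
e_ss = 1/Kv = 1/(1/4) = 4.

e_ss = 4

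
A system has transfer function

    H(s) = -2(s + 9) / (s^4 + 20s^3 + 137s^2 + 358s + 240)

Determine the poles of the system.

The poles are the roots of the denominator s^4 + 20s^3 + 137s^2 + 358s + 240 = 0.
Trying s = -8: the polynomial evaluates to 0, so (s + 8) is a factor.
Dividing out leaves s^3 + 12s^2 + 41s + 30 = 0.
This factors further as (s + 5)(s + 1)(s + 6) = 0.

s = -8, -5, -1, -6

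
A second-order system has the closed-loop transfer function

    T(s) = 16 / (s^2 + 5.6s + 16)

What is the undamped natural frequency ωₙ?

ωₙ = 4 rad/s

Compare the denominator to the standard form s^2 + 2ζωₙs + ωₙ².
ωₙ² = 16, so ωₙ = 4 rad/s.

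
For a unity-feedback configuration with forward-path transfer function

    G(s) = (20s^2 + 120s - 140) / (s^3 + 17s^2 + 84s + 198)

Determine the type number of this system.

The denominator has no factor of s at the origin — no free integrator — so this is a Type 0 system.

Type 0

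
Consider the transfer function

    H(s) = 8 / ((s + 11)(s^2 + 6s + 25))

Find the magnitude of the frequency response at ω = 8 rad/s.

Substitute s = j8: numerator = 8, denominator = -813 + j216.
|H(j8)| = |8| / |-813 + j216| = 8 / 841.20 ≈ 0.009510.

|H(j8)| ≈ 0.009510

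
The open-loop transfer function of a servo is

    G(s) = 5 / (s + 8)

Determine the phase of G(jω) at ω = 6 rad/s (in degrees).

At s = j6: numerator = 5, denominator = 8 + j6.
∠G = ∠num − ∠den = 0° − (36.870°) = -36.87°.

∠G(j6) ≈ -36.87°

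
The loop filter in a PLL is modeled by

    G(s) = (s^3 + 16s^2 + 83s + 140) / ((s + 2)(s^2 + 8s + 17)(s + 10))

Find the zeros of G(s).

s = -4, -5, -7

Set the numerator to zero: s^3 + 16s^2 + 83s + 140 = 0.
Factoring: (s + 4)(s + 5)(s + 7) = 0.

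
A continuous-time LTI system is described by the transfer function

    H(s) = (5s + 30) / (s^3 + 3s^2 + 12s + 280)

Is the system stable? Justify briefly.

The denominator s^3 + 3s^2 + 12s + 280 factors as (s + 7)(s^2 - 4s + 40), giving poles at s = -7, 2 ± 6j.
Since the pole(s) at s = 2 + 6j, 2 - 6j lie in the right half-plane, the system is unstable.

unstable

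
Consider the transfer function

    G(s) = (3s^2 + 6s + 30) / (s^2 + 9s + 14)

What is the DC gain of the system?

Set s = 0: G(0) = (30) / (14) = 15/7.

G(0) = 15/7 ≈ 2.143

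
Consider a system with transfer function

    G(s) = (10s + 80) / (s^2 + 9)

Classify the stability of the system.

marginally stable

The denominator s^2 + 9 factors as (s^2 + 9), giving poles at s = ±3j.
Since the simple pole(s) at s = 3j, -3j lie on the jω-axis with none in the right half-plane, the system is marginally stable.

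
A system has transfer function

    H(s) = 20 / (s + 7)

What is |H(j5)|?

|H(j5)| ≈ 2.325

Substitute s = j5: numerator = 20, denominator = 7 + j5.
|H(j5)| = |20| / |7 + j5| = 20 / 8.6023 ≈ 2.325.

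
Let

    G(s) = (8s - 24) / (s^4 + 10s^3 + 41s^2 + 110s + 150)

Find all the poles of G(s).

s = -1 ± 3j, -5, -3

The poles are the roots of the denominator s^4 + 10s^3 + 41s^2 + 110s + 150 = 0.
Trying s = -5: the polynomial evaluates to 0, so (s + 5) is a factor.
Dividing out leaves s^3 + 5s^2 + 16s + 30 = 0.
This factors further as (s^2 + 2s + 10)(s + 3) = 0.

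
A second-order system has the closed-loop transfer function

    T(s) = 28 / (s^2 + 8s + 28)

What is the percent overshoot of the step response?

Comparing s^2 + 8s + 28 to s^2 + 2ζωₙs + ωₙ²: ωₙ = √28 ≈ 5.292 rad/s and ζ = 8/(2·√28) ≈ 0.7559.
%OS = 100·exp(−πζ/√(1−ζ²)) = 100·exp(−π·0.7559/√(1−0.7559²)) ≈ 2.66%.

%OS ≈ 2.66%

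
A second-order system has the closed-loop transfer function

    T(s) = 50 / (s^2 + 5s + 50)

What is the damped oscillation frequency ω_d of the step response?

Comparing s^2 + 5s + 50 to s^2 + 2ζωₙs + ωₙ²: ωₙ = √50 ≈ 7.071 rad/s and ζ = 5/(2·√50) ≈ 0.3536.
ζωₙ = 5/2 = 2.5, so ω_d = ωₙ√(1−ζ²) = √(ωₙ² − (ζωₙ)²) = √(50 − 2.5²) = √43.75 ≈ 6.614 rad/s.

ω_d ≈ 6.614 rad/s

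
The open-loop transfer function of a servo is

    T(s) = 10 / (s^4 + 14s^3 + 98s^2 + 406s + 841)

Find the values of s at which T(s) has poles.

The poles are the roots of the denominator s^4 + 14s^3 + 98s^2 + 406s + 841 = 0.
No real roots exist; factor into two real quadratics: (s^2 + 4s + 29)(s^2 + 10s + 29) = 0.
Each quadratic gives a conjugate pair via the quadratic formula.

s = -2 + 5j, -2 - 5j, -5 + 2j, -5 - 2j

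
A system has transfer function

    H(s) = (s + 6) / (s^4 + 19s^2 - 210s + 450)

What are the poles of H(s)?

The poles are the roots of the denominator s^4 + 19s^2 - 210s + 450 = 0.
No real roots exist; factor into two real quadratics: (s^2 + 6s + 45)(s^2 - 6s + 10) = 0.
Each quadratic gives a conjugate pair via the quadratic formula.

s = -3 ± 6j, 3 ± j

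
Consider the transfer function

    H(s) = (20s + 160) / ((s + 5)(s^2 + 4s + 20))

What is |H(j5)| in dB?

|H(j5)|_dB ≈ 2.24 dB

Substitute s = j5: numerator = 160 + j100, denominator = -125 + j75.
|H(j5)| = |160 + j100| / |-125 + j75| = 188.68 / 145.77 ≈ 1.294.
In decibels: 20·log₁₀(1.294) ≈ 2.24 dB.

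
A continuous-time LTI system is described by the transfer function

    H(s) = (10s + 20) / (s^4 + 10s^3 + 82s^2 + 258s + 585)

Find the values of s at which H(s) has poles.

The poles are the roots of the denominator s^4 + 10s^3 + 82s^2 + 258s + 585 = 0.
No real roots exist; factor into two real quadratics: (s^2 + 6s + 45)(s^2 + 4s + 13) = 0.
Each quadratic gives a conjugate pair via the quadratic formula.

s = -3 + 6j, -3 - 6j, -2 + 3j, -2 - 3j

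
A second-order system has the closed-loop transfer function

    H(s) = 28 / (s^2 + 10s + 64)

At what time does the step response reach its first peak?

t_p ≈ 0.5031 s

Comparing s^2 + 10s + 64 to s^2 + 2ζωₙs + ωₙ²: ωₙ = 8 rad/s and ζ = 10/(2·8) = 0.625.
ζωₙ = 10/2 = 5, so ω_d = ωₙ√(1−ζ²) = √(ωₙ² − (ζωₙ)²) = √(64 − 5²) = √39 ≈ 6.245 rad/s.
t_p = π/ω_d = π/6.245 ≈ 0.5031 s.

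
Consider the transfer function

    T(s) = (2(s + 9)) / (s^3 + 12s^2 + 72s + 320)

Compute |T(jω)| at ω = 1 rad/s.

|T(j1)| ≈ 0.05730

Substitute s = j1: numerator = 18 + j2, denominator = 308 + j71.
|T(j1)| = |18 + j2| / |308 + j71| = 18.111 / 316.08 ≈ 0.05730.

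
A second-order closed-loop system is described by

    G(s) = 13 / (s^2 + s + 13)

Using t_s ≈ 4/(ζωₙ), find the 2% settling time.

Comparing s^2 + s + 13 to s^2 + 2ζωₙs + ωₙ²: ωₙ = √13 ≈ 3.606 rad/s and ζ = 1/(2·√13) ≈ 0.1387.
ζωₙ = 1/2 = 0.5, so t_s ≈ 4/(ζωₙ) = 4/0.5 = 8 s.

t_s ≈ 8 s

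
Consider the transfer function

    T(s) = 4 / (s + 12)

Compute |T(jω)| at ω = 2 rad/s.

Substitute s = j2: numerator = 4, denominator = 12 + j2.
|T(j2)| = |4| / |12 + j2| = 4 / 12.166 ≈ 0.3288.

|T(j2)| ≈ 0.3288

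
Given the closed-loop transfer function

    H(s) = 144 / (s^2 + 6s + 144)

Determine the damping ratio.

ζ = 0.25

Compare the denominator to the standard form s^2 + 2ζωₙs + ωₙ².
ωₙ² = 144, so ωₙ = 12 rad/s.
2ζωₙ = 6, so ζ = 6/(2·12) = 0.25.
With ζ = 0.25 the response is underdamped.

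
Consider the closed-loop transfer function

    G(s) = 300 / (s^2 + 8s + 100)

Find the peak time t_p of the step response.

t_p ≈ 0.3428 s

Comparing s^2 + 8s + 100 to s^2 + 2ζωₙs + ωₙ²: ωₙ = 10 rad/s and ζ = 8/(2·10) = 0.4.
ζωₙ = 8/2 = 4, so ω_d = ωₙ√(1−ζ²) = √(ωₙ² − (ζωₙ)²) = √(100 − 4²) = √84 ≈ 9.165 rad/s.
t_p = π/ω_d = π/9.165 ≈ 0.3428 s.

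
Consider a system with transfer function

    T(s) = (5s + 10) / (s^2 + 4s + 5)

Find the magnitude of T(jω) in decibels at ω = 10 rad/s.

|T(j10)|_dB ≈ -6.11 dB

Substitute s = j10: numerator = 10 + j50, denominator = -95 + j40.
|T(j10)| = |10 + j50| / |-95 + j40| = 50.990 / 103.08 ≈ 0.4947.
In decibels: 20·log₁₀(0.4947) ≈ -6.11 dB.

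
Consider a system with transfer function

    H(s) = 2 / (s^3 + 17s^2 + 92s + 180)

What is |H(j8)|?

|H(j8)| ≈ 0.002139

Substitute s = j8: numerator = 2, denominator = -908 + j224.
|H(j8)| = |2| / |-908 + j224| = 2 / 935.22 ≈ 0.002139.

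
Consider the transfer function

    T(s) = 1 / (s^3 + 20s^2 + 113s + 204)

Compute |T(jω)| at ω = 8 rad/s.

Substitute s = j8: numerator = 1, denominator = -1076 + j392.
|T(j8)| = |1| / |-1076 + j392| = 1 / 1145.2 ≈ 0.0008732.

|T(j8)| ≈ 0.0008732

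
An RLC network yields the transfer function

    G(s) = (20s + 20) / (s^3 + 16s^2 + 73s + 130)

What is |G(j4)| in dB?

|G(j4)|_dB ≈ -9.99 dB

Substitute s = j4: numerator = 20 + j80, denominator = -126 + j228.
|G(j4)| = |20 + j80| / |-126 + j228| = 82.462 / 260.50 ≈ 0.3166.
In decibels: 20·log₁₀(0.3166) ≈ -9.99 dB.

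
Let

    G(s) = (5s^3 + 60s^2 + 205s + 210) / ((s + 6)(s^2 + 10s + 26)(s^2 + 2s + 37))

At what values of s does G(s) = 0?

s = -3, -2, -7

Set the numerator to zero: 5s^3 + 60s^2 + 205s + 210 = 0, i.e. 5·(s^3 + 12s^2 + 41s + 42) = 0.
Factoring: (s + 3)(s + 2)(s + 7) = 0.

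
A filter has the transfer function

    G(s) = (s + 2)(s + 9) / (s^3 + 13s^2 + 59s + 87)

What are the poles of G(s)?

The poles are the roots of the denominator s^3 + 13s^2 + 59s + 87 = 0.
Trying s = -3: the polynomial evaluates to 0, so (s + 3) is a factor.
Dividing out leaves s^2 + 10s + 29 = 0.
The quadratic formula then gives s = -5 ± 2j.

s = -5 + 2j, -5 - 2j, -3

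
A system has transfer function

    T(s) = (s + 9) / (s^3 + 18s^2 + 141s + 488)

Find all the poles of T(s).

s = -5 ± 6j, -8

The poles are the roots of the denominator s^3 + 18s^2 + 141s + 488 = 0.
Trying s = -8: the polynomial evaluates to 0, so (s + 8) is a factor.
Dividing out leaves s^2 + 10s + 61 = 0.
The quadratic formula then gives s = -5 ± 6j.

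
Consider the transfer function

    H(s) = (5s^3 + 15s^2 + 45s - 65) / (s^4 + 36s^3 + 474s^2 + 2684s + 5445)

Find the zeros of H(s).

s = 1, -2 + 3j, -2 - 3j

Set the numerator to zero: 5s^3 + 15s^2 + 45s - 65 = 0, i.e. 5·(s^3 + 3s^2 + 9s - 13) = 0.
Factoring: (s - 1)(s^2 + 4s + 13) = 0.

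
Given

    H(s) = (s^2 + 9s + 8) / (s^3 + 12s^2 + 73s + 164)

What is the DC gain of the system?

Set s = 0: H(0) = (8) / (164) = 2/41.

H(0) = 2/41 ≈ 0.04878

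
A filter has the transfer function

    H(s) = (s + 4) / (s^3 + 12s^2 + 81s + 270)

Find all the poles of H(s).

s = -3 + 6j, -3 - 6j, -6

The poles are the roots of the denominator s^3 + 12s^2 + 81s + 270 = 0.
Trying s = -6: the polynomial evaluates to 0, so (s + 6) is a factor.
Dividing out leaves s^2 + 6s + 45 = 0.
The quadratic formula then gives s = -3 ± 6j.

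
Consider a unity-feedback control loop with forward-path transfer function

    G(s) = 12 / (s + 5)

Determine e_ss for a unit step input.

G(s) has no poles at the origin.
This is a Type 0 system. Kp = lim_{s→0} G(s) = 12/5.
e_ss = 1/(1 + Kp) = 1/(1 + 12/5) = 5/17 ≈ 0.2941.

e_ss = 0.2941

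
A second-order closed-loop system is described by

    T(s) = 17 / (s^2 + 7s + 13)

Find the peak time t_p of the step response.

t_p ≈ 3.628 s

Comparing s^2 + 7s + 13 to s^2 + 2ζωₙs + ωₙ²: ωₙ = √13 ≈ 3.606 rad/s and ζ = 7/(2·√13) ≈ 0.9707.
ζωₙ = 7/2 = 3.5, so ω_d = ωₙ√(1−ζ²) = √(ωₙ² − (ζωₙ)²) = √(13 − 3.5²) = √0.75 ≈ 0.8660 rad/s.
t_p = π/ω_d = π/0.8660 ≈ 3.628 s.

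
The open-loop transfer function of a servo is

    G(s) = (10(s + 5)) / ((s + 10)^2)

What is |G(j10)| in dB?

|G(j10)|_dB ≈ -5.05 dB

Substitute s = j10: numerator = 50 + j100, denominator = j200.
|G(j10)| = |50 + j100| / |j200| = 111.80 / 200 ≈ 0.5590.
In decibels: 20·log₁₀(0.5590) ≈ -5.05 dB.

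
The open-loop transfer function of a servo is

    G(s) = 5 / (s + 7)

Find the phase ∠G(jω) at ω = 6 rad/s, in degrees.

At s = j6: numerator = 5, denominator = 7 + j6.
∠G = ∠num − ∠den = 0° − (40.601°) = -40.60°.

∠G(j6) ≈ -40.60°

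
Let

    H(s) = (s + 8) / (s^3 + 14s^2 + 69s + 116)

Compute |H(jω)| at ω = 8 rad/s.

Substitute s = j8: numerator = 8 + j8, denominator = -780 + j40.
|H(j8)| = |8 + j8| / |-780 + j40| = 11.314 / 781.02 ≈ 0.01449.

|H(j8)| ≈ 0.01449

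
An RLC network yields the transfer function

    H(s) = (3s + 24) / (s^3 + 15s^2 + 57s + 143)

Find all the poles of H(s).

s = -2 + 3j, -2 - 3j, -11

The poles are the roots of the denominator s^3 + 15s^2 + 57s + 143 = 0.
Trying s = -11: the polynomial evaluates to 0, so (s + 11) is a factor.
Dividing out leaves s^2 + 4s + 13 = 0.
The quadratic formula then gives s = -2 ± 3j.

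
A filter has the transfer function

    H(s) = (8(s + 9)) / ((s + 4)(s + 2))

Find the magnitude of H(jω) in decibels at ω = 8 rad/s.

|H(j8)|_dB ≈ 2.32 dB

Substitute s = j8: numerator = 72 + j64, denominator = -56 + j48.
|H(j8)| = |72 + j64| / |-56 + j48| = 96.333 / 73.756 ≈ 1.306.
In decibels: 20·log₁₀(1.306) ≈ 2.32 dB.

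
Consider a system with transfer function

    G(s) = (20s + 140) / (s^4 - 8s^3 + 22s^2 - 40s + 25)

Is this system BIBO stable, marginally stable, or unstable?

unstable

The denominator s^4 - 8s^3 + 22s^2 - 40s + 25 factors as (s - 1)(s^2 - 2s + 5)(s - 5), giving poles at s = 1, 1 ± 2j, 5.
Since the pole(s) at s = 1, 1 + 2j, 1 - 2j, 5 lie in the right half-plane, the system is unstable.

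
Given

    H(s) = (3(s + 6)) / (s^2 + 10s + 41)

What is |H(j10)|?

|H(j10)| ≈ 0.3013

Substitute s = j10: numerator = 18 + j30, denominator = -59 + j100.
|H(j10)| = |18 + j30| / |-59 + j100| = 34.986 / 116.11 ≈ 0.3013.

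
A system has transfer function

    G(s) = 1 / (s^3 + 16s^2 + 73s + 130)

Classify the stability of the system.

stable

The denominator s^3 + 16s^2 + 73s + 130 factors as (s^2 + 6s + 13)(s + 10), giving poles at s = -3 + 2j, -3 - 2j, -10.
Since all poles lie strictly in the left half-plane, the system is stable.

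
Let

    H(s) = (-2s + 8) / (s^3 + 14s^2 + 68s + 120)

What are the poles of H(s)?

The poles are the roots of the denominator s^3 + 14s^2 + 68s + 120 = 0.
Trying s = -6: the polynomial evaluates to 0, so (s + 6) is a factor.
Dividing out leaves s^2 + 8s + 20 = 0.
The quadratic formula then gives s = -4 ± 2j.

s = -4 + 2j, -4 - 2j, -6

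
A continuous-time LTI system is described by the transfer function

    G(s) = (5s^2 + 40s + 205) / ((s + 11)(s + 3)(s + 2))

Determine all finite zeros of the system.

s = -4 ± 5j

Set the numerator to zero: 5s^2 + 40s + 205 = 0, i.e. 5·(s^2 + 8s + 41) = 0.
Factoring: (s^2 + 8s + 41) = 0.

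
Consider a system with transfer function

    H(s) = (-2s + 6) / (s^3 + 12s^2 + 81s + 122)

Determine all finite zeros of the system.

s = 3

Set the numerator to zero: -2s + 6 = 0, i.e. -2·(s - 3) = 0.
So s = 3.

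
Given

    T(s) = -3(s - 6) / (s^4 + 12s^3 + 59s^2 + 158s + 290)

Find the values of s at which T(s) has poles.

s = -5 ± 2j, -1 ± 3j

The poles are the roots of the denominator s^4 + 12s^3 + 59s^2 + 158s + 290 = 0.
No real roots exist; factor into two real quadratics: (s^2 + 10s + 29)(s^2 + 2s + 10) = 0.
Each quadratic gives a conjugate pair via the quadratic formula.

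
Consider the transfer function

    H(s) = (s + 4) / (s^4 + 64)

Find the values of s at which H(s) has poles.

s = -2 ± 2j, 2 ± 2j

The poles are the roots of the denominator s^4 + 64 = 0.
No real roots exist; factor into two real quadratics: (s^2 + 4s + 8)(s^2 - 4s + 8) = 0.
Each quadratic gives a conjugate pair via the quadratic formula.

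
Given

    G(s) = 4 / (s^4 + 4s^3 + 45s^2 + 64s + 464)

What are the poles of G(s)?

The poles are the roots of the denominator s^4 + 4s^3 + 45s^2 + 64s + 464 = 0.
No real roots exist; factor into two real quadratics: (s^2 + 16)(s^2 + 4s + 29) = 0.
Each quadratic gives a conjugate pair via the quadratic formula.

s = 4j, -4j, -2 + 5j, -2 - 5j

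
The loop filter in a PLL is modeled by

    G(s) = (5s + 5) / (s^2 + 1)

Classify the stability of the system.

The denominator s^2 + 1 factors as (s^2 + 1), giving poles at s = ±j.
Since the simple pole(s) at s = ±j lie on the jω-axis with none in the right half-plane, the system is marginally stable.

marginally stable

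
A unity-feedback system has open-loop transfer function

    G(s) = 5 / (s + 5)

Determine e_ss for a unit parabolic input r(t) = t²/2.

G(s) has no poles at the origin.
This is a Type 0 system; Ka = lim_{s→0} s^2·G(s) = 0, so the steady-state error for a parabola input is infinite.

e_ss = ∞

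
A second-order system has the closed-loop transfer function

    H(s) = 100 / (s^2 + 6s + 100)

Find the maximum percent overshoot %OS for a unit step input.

%OS ≈ 37.2%

Comparing s^2 + 6s + 100 to s^2 + 2ζωₙs + ωₙ²: ωₙ = 10 rad/s and ζ = 6/(2·10) = 0.3.
%OS = 100·exp(−πζ/√(1−ζ²)) = 100·exp(−π·0.3/√(1−0.3²)) ≈ 37.2%.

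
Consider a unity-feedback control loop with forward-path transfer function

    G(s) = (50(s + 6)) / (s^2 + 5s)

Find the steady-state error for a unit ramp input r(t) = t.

G(s) has one pole at the origin.
This is a Type 1 system. Kv = lim_{s→0} s·G(s) = 300/5 = 60.
e_ss = 1/Kv = 1/(60) = 1/60 ≈ 0.01667.

e_ss = 0.01667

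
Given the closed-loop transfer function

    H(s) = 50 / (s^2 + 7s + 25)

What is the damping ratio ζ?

Compare the denominator to the standard form s^2 + 2ζωₙs + ωₙ².
ωₙ² = 25, so ωₙ = 5 rad/s.
2ζωₙ = 7, so ζ = 7/(2·5) = 0.7.

ζ = 0.7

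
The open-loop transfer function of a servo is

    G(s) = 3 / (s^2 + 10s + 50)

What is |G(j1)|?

|G(j1)| ≈ 0.05999

Substitute s = j1: numerator = 3, denominator = 49 + j10.
|G(j1)| = |3| / |49 + j10| = 3 / 50.010 ≈ 0.05999.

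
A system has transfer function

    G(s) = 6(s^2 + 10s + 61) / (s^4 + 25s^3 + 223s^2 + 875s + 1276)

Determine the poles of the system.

s = -5 + 2j, -5 - 2j, -11, -4

The poles are the roots of the denominator s^4 + 25s^3 + 223s^2 + 875s + 1276 = 0.
Trying s = -11: the polynomial evaluates to 0, so (s + 11) is a factor.
Dividing out leaves s^3 + 14s^2 + 69s + 116 = 0.
This factors further as (s^2 + 10s + 29)(s + 4) = 0.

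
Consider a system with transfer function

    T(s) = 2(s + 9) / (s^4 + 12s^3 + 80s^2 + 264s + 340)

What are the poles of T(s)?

The poles are the roots of the denominator s^4 + 12s^3 + 80s^2 + 264s + 340 = 0.
No real roots exist; factor into two real quadratics: (s^2 + 6s + 34)(s^2 + 6s + 10) = 0.
Each quadratic gives a conjugate pair via the quadratic formula.

s = -3 + 5j, -3 - 5j, -3 + j, -3 - j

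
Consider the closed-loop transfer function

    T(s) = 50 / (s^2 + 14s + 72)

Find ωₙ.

ωₙ ≈ 8.485 rad/s

Compare the denominator to the standard form s^2 + 2ζωₙs + ωₙ².
ωₙ² = 72, so ωₙ = √72 ≈ 8.485 rad/s.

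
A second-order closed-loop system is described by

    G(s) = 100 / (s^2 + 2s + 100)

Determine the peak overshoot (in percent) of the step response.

Comparing s^2 + 2s + 100 to s^2 + 2ζωₙs + ωₙ²: ωₙ = 10 rad/s and ζ = 2/(2·10) = 0.1.
%OS = 100·exp(−πζ/√(1−ζ²)) = 100·exp(−π·0.1/√(1−0.1²)) ≈ 72.9%.

%OS ≈ 72.9%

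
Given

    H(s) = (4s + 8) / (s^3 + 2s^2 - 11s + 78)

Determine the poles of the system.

The poles are the roots of the denominator s^3 + 2s^2 - 11s + 78 = 0.
Trying s = -6: the polynomial evaluates to 0, so (s + 6) is a factor.
Dividing out leaves s^2 - 4s + 13 = 0.
The quadratic formula then gives s = 2 ± 3j.

s = 2 ± 3j, -6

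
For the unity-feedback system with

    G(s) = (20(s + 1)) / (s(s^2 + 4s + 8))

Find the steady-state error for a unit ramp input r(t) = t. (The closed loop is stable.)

e_ss = 0.4000

G(s) has one pole at the origin.
This is a Type 1 system. Kv = lim_{s→0} s·G(s) = 20/8 = 5/2.
e_ss = 1/Kv = 1/(5/2) = 2/5 ≈ 0.4000.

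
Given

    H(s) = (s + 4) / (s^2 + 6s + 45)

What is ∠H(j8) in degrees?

∠H(j8) ≈ -48.16°

At s = j8: numerator = 4 + j8, denominator = -19 + j48.
∠H = ∠num − ∠den = 63.435° − (111.60°) = -48.16°.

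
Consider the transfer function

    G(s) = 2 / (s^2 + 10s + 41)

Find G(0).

Set s = 0: G(0) = (2) / (41) = 2/41.

G(0) = 2/41 ≈ 0.04878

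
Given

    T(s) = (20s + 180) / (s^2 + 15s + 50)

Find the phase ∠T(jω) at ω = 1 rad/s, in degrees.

At s = j1: numerator = 180 + j20, denominator = 49 + j15.
∠T = ∠num − ∠den = 6.3402° − (17.021°) = -10.68°.

∠T(j1) ≈ -10.68°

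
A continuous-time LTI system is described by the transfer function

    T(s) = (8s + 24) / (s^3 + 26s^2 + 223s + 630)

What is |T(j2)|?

Substitute s = j2: numerator = 24 + j16, denominator = 526 + j438.
|T(j2)| = |24 + j16| / |526 + j438| = 28.844 / 684.49 ≈ 0.04214.

|T(j2)| ≈ 0.04214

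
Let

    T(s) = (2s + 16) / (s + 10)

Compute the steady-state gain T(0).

T(0) = 8/5 ≈ 1.600

Set s = 0: T(0) = (16) / (10) = 8/5.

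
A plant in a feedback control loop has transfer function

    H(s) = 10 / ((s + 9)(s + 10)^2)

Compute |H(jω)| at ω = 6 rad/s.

|H(j6)| ≈ 0.006798

Substitute s = j6: numerator = 10, denominator = -144 + j1464.
|H(j6)| = |10| / |-144 + j1464| = 10 / 1471.1 ≈ 0.006798.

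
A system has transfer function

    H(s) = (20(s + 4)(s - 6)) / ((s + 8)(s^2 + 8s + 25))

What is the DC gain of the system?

H(0) = -12/5 ≈ -2.400

At s = 0 each factor (s + a) contributes a and each (s^2 + bs + c) contributes c.
H(0) = 20·(4) · (-6) / ((8) · (25)) = -480/200 = -12/5.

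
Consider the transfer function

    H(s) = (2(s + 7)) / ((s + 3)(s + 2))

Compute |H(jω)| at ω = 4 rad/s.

|H(j4)| ≈ 0.7211

Substitute s = j4: numerator = 14 + j8, denominator = -10 + j20.
|H(j4)| = |14 + j8| / |-10 + j20| = 16.125 / 22.361 ≈ 0.7211.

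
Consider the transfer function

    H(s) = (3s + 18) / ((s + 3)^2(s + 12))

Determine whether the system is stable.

The poles can be read from the denominator factors: s = -3, -12, -3.
Since all poles lie strictly in the left half-plane, the system is stable.

stable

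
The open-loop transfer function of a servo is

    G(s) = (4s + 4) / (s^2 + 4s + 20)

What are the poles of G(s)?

The poles are the roots of the denominator s^2 + 4s + 20 = 0.
Using the quadratic formula: s = (-4 ± √(-64))/2 = -2 ± 4j.

s = -2 ± 4j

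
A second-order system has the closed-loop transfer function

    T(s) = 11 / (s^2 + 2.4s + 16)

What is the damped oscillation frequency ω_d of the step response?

ω_d ≈ 3.816 rad/s

Comparing s^2 + 2.4s + 16 to s^2 + 2ζωₙs + ωₙ²: ωₙ = 4 rad/s and ζ = 2.4/(2·4) = 0.3.
ζωₙ = 2.4/2 = 1.2, so ω_d = ωₙ√(1−ζ²) = √(ωₙ² − (ζωₙ)²) = √(16 − 1.2²) = √14.56 ≈ 3.816 rad/s.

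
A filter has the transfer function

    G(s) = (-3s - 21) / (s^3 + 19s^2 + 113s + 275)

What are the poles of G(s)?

The poles are the roots of the denominator s^3 + 19s^2 + 113s + 275 = 0.
Trying s = -11: the polynomial evaluates to 0, so (s + 11) is a factor.
Dividing out leaves s^2 + 8s + 25 = 0.
The quadratic formula then gives s = -4 ± 3j.

s = -4 + 3j, -4 - 3j, -11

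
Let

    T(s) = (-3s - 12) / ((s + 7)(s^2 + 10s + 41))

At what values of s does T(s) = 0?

s = -4

Set the numerator to zero: -3s - 12 = 0, i.e. -3·(s + 4) = 0.
So s = -4.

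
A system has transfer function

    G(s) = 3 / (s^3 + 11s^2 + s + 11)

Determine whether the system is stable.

marginally stable

The denominator s^3 + 11s^2 + s + 11 factors as (s^2 + 1)(s + 11), giving poles at s = ±j, -11.
Since the simple pole(s) at s = j, -j lie on the jω-axis with none in the right half-plane, the system is marginally stable.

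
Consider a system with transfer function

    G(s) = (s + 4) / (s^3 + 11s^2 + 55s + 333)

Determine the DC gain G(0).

G(0) = 4/333 ≈ 0.01201

Set s = 0: G(0) = (4) / (333) = 4/333.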